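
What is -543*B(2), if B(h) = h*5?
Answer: -5430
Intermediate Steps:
B(h) = 5*h
-543*B(2) = -2715*2 = -543*10 = -5430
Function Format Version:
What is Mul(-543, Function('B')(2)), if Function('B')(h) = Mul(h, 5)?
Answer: -5430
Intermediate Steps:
Function('B')(h) = Mul(5, h)
Mul(-543, Function('B')(2)) = Mul(-543, Mul(5, 2)) = Mul(-543, 10) = -5430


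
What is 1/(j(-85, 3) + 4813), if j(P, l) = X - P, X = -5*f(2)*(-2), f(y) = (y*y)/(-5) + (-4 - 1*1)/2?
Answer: 1/4865 ≈ 0.00020555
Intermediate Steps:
f(y) = -5/2 - y²/5 (f(y) = y²*(-⅕) + (-4 - 1)*(½) = -y²/5 - 5*½ = -y²/5 - 5/2 = -5/2 - y²/5)
X = -33 (X = -5*(-5/2 - ⅕*2²)*(-2) = -5*(-5/2 - ⅕*4)*(-2) = -5*(-5/2 - ⅘)*(-2) = -5*(-33/10)*(-2) = (33/2)*(-2) = -33)
j(P, l) = -33 - P
1/(j(-85, 3) + 4813) = 1/((-33 - 1*(-85)) + 4813) = 1/((-33 + 85) + 4813) = 1/(52 + 4813) = 1/4865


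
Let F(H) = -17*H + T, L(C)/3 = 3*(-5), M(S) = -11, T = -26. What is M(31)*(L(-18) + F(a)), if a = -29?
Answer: -4642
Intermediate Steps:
L(C) = -45 (L(C) = 3*(3*(-5)) = 3*(-15) = -45)
F(H) = -26 - 17*H (F(H) = -17*H - 26 = -26 - 17*H)
M(31)*(L(-18) + F(a)) = -11*(-45 + (-26 - 17*(-29))) = -11*(-45 + (-26 + 493)) = -11*(-45 + 467) = -11*422 = -4642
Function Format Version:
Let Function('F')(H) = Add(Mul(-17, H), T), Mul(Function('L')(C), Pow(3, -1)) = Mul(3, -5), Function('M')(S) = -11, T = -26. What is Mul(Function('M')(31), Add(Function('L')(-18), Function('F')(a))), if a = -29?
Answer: -4642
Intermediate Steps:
Function('L')(C) = -45 (Function('L')(C) = Mul(3, Mul(3, -5)) = Mul(3, -15) = -45)
Function('F')(H) = Add(-26, Mul(-17, H)) (Function('F')(H) = Add(Mul(-17, H), -26) = Add(-26, Mul(-17, H)))
Mul(Function('M')(31), Add(Function('L')(-18), Function('F')(a))) = Mul(-11, Add(-45, Add(-26, Mul(-17, -29)))) = Mul(-11, Add(-45, Add(-26, 493))) = Mul(-11, Add(-45, 467)) = Mul(-11, 422) = -4642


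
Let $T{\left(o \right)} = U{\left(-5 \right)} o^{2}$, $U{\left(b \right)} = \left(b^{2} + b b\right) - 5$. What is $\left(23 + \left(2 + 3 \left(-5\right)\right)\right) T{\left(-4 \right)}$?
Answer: $7200$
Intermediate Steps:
$U{\left(b \right)} = -5 + 2 b^{2}$ ($U{\left(b \right)} = \left(b^{2} + b^{2}\right) - 5 = 2 b^{2} - 5 = -5 + 2 b^{2}$)
$T{\left(o \right)} = 45 o^{2}$ ($T{\left(o \right)} = \left(-5 + 2 \left(-5\right)^{2}\right) o^{2} = \left(-5 + 2 \cdot 25\right) o^{2} = \left(-5 + 50\right) o^{2} = 45 o^{2}$)
$\left(23 + \left(2 + 3 \left(-5\right)\right)\right) T{\left(-4 \right)} = \left(23 + \left(2 + 3 \left(-5\right)\right)\right) 45 \left(-4\right)^{2} = \left(23 + \left(2 - 15\right)\right) 45 \cdot 16 = \left(23 - 13\right) 720 = 10 \cdot 720 = 7200$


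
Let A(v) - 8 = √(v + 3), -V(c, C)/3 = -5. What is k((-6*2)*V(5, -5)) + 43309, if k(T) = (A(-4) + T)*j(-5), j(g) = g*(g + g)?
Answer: 34709 + 50*I ≈ 34709.0 + 50.0*I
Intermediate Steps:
V(c, C) = 15 (V(c, C) = -3*(-5) = 15)
A(v) = 8 + √(3 + v) (A(v) = 8 + √(v + 3) = 8 + √(3 + v))
j(g) = 2*g² (j(g) = g*(2*g) = 2*g²)
k(T) = 400 + 50*I + 50*T (k(T) = ((8 + √(3 - 4)) + T)*(2*(-5)²) = ((8 + √(-1)) + T)*(2*25) = ((8 + I) + T)*50 = (8 + I + T)*50 = 400 + 50*I + 50*T)
k((-6*2)*V(5, -5)) + 43309 = (400 + 50*I + 50*(-6*2*15)) + 43309 = (400 + 50*I + 50*(-12*15)) + 43309 = (400 + 50*I + 50*(-180)) + 43309 = (400 + 50*I - 9000) + 43309 = (-8600 + 50*I) + 43309 = 34709 + 50*I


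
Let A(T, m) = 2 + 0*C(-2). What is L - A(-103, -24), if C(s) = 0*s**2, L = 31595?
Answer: 31593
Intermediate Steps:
C(s) = 0
A(T, m) = 2 (A(T, m) = 2 + 0*0 = 2 + 0 = 2)
L - A(-103, -24) = 31595 - 1*2 = 31595 - 2 = 31593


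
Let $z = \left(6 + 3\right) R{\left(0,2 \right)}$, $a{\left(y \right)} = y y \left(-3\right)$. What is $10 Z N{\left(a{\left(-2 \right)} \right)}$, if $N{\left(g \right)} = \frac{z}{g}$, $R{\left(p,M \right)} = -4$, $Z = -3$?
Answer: $-90$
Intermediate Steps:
$a{\left(y \right)} = - 3 y^{2}$ ($a{\left(y \right)} = y^{2} \left(-3\right) = - 3 y^{2}$)
$z = -36$ ($z = \left(6 + 3\right) \left(-4\right) = 9 \left(-4\right) = -36$)
$N{\left(g \right)} = - \frac{36}{g}$
$10 Z N{\left(a{\left(-2 \right)} \right)} = 10 \left(-3\right) \left(- \frac{36}{\left(-3\right) \left(-2\right)^{2}}\right) = - 30 \left(- \frac{36}{\left(-3\right) 4}\right) = - 30 \left(- \frac{36}{-12}\right) = - 30 \left(\left(-36\right) \left(- \frac{1}{12}\right)\right) = \left(-30\right) 3 = -90$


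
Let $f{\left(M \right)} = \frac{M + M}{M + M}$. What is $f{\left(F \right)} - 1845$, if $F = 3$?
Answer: $-1844$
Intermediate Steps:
$f{\left(M \right)} = 1$ ($f{\left(M \right)} = \frac{2 M}{2 M} = 2 M \frac{1}{2 M} = 1$)
$f{\left(F \right)} - 1845 = 1 - 1845 = -1844$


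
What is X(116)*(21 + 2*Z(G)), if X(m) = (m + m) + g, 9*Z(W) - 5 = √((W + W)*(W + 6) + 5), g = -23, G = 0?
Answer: 41591/9 + 418*√5/9 ≈ 4725.1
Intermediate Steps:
Z(W) = 5/9 + √(5 + 2*W*(6 + W))/9 (Z(W) = 5/9 + √((W + W)*(W + 6) + 5)/9 = 5/9 + √((2*W)*(6 + W) + 5)/9 = 5/9 + √(2*W*(6 + W) + 5)/9 = 5/9 + √(5 + 2*W*(6 + W))/9)
X(m) = -23 + 2*m (X(m) = (m + m) - 23 = 2*m - 23 = -23 + 2*m)
X(116)*(21 + 2*Z(G)) = (-23 + 2*116)*(21 + 2*(5/9 + √(5 + 2*0² + 12*0)/9)) = (-23 + 232)*(21 + 2*(5/9 + √(5 + 2*0 + 0)/9)) = 209*(21 + 2*(5/9 + √(5 + 0 + 0)/9)) = 209*(21 + 2*(5/9 + √5/9)) = 209*(21 + (10/9 + 2*√5/9)) = 209*(199/9 + 2*√5/9) = 41591/9 + 418*√5/9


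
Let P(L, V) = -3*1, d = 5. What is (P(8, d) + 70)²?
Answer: 4489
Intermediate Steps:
P(L, V) = -3
(P(8, d) + 70)² = (-3 + 70)² = 67² = 4489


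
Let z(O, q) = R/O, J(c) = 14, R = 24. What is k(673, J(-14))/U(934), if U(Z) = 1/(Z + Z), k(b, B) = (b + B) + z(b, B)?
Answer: 863716500/673 ≈ 1.2834e+6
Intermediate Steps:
z(O, q) = 24/O
k(b, B) = B + b + 24/b (k(b, B) = (b + B) + 24/b = (B + b) + 24/b = B + b + 24/b)
U(Z) = 1/(2*Z)
k(673, J(-14))/U(934) = (14 + 673 + 24/673)/(((½)/934)) = (14 + 673 + 24*(1/673))/(((½)*(1/934))) = (14 + 673 + 24/673)/(1/1868) = (462375/673)*1868 = 863716500/673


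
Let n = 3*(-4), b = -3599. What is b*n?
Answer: 43188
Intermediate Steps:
n = -12
b*n = -3599*(-12) = 43188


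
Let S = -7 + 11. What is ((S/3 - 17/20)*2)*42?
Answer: 203/5 ≈ 40.600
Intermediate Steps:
S = 4
((S/3 - 17/20)*2)*42 = ((4/3 - 17/20)*2)*42 = ((29/60)*2)*42 = (29/30)*42 = 203/5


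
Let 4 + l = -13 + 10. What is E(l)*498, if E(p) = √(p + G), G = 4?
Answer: 498*I*√3 ≈ 862.56*I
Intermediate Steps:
l = -7 (l = -4 + (-13 + 10) = -4 - 3 = -7)
E(p) = √(4 + p) (E(p) = √(p + 4) = √(4 + p))
E(l)*498 = √(4 - 7)*498 = √(-3)*498 = (I*√3)*498 = 498*I*√3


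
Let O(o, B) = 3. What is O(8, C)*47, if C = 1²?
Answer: 141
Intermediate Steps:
C = 1
O(8, C)*47 = 3*47 = 141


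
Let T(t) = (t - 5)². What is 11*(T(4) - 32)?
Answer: -341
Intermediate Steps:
T(t) = (-5 + t)²
11*(T(4) - 32) = 11*((-5 + 4)² - 32) = 11*((-1)² - 32) = 11*(1 - 32) = 11*(-31) = -341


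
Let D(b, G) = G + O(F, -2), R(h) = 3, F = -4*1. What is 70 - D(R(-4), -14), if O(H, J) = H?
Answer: 88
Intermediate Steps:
F = -4
D(b, G) = -4 + G (D(b, G) = G - 4 = -4 + G)
70 - D(R(-4), -14) = 70 - (-4 - 14) = 70 - 1*(-18) = 70 + 18 = 88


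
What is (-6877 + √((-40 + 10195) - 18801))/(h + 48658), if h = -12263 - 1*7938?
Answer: -529/2189 + I*√8646/28457 ≈ -0.24166 + 0.0032675*I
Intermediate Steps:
h = -20201 (h = -12263 - 7938 = -20201)
(-6877 + √((-40 + 10195) - 18801))/(h + 48658) = (-6877 + √((-40 + 10195) - 18801))/(-20201 + 48658) = (-6877 + √(10155 - 18801))/28457 = (-6877 + √(-8646))*(1/28457) = (-6877 + I*√8646)*(1/28457) = -529/2189 + I*√8646/28457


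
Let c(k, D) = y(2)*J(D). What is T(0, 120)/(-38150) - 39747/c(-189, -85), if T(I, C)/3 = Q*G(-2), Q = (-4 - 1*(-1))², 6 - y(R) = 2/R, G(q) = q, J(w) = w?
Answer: 6065484/64855 ≈ 93.524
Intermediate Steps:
y(R) = 6 - 2/R
Q = 9 (Q = (-4 + 1)² = (-3)² = 9)
c(k, D) = 5*D (c(k, D) = (6 - 2/2)*D = (6 - 2*½)*D = (6 - 1)*D = 5*D)
T(I, C) = -54 (T(I, C) = 3*(9*(-2)) = 3*(-18) = -54)
T(0, 120)/(-38150) - 39747/c(-189, -85) = -54/(-38150) - 39747/(5*(-85)) = -54*(-1/38150) - 39747/(-425) = 27/19075 - 39747*(-1/425) = 27/19075 + 39747/425 = 6065484/64855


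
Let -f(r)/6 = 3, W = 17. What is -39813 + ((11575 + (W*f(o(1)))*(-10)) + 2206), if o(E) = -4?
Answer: -22972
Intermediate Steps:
f(r) = -18 (f(r) = -6*3 = -18)
-39813 + ((11575 + (W*f(o(1)))*(-10)) + 2206) = -39813 + ((11575 + (17*(-18))*(-10)) + 2206) = -39813 + ((11575 - 306*(-10)) + 2206) = -39813 + ((11575 + 3060) + 2206) = -39813 + (14635 + 2206) = -39813 + 16841 = -22972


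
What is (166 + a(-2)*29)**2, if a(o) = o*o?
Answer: 79524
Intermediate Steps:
a(o) = o**2
(166 + a(-2)*29)**2 = (166 + (-2)**2*29)**2 = (166 + 4*29)**2 = (166 + 116)**2 = 282**2 = 79524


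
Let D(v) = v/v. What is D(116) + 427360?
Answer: 427361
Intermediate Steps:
D(v) = 1
D(116) + 427360 = 1 + 427360 = 427361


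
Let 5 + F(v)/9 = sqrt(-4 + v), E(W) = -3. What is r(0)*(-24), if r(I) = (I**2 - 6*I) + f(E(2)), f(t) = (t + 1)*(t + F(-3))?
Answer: -2304 + 432*I*sqrt(7) ≈ -2304.0 + 1143.0*I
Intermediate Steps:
F(v) = -45 + 9*sqrt(-4 + v)
f(t) = (1 + t)*(-45 + t + 9*I*sqrt(7)) (f(t) = (t + 1)*(t + (-45 + 9*sqrt(-4 - 3))) = (1 + t)*(t + (-45 + 9*sqrt(-7))) = (1 + t)*(t + (-45 + 9*(I*sqrt(7)))) = (1 + t)*(t + (-45 + 9*I*sqrt(7))) = (1 + t)*(-45 + t + 9*I*sqrt(7)))
r(I) = 96 + I**2 - 6*I - 18*I*sqrt(7) (r(I) = (I**2 - 6*I) + (-45 - 3 + (-3)**2 - 9*(-3)*(5 - I*sqrt(7)) + 9*I*sqrt(7)) = (I**2 - 6*I) + (-45 - 3 + 9 + (135 - 27*I*sqrt(7)) + 9*I*sqrt(7)) = (I**2 - 6*I) + (96 - 18*I*sqrt(7)) = 96 + I**2 - 6*I - 18*I*sqrt(7))
r(0)*(-24) = (96 + 0**2 - 6*0 - 18*I*sqrt(7))*(-24) = (96 + 0 + 0 - 18*I*sqrt(7))*(-24) = (96 - 18*I*sqrt(7))*(-24) = -2304 + 432*I*sqrt(7)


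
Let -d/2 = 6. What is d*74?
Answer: -888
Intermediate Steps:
d = -12 (d = -2*6 = -12)
d*74 = -12*74 = -888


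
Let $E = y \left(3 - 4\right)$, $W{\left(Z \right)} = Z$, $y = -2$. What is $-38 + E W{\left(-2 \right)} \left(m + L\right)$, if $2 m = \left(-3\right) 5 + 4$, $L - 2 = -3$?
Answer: $-12$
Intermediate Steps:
$L = -1$ ($L = 2 - 3 = -1$)
$m = - \frac{11}{2}$ ($m = \frac{\left(-3\right) 5 + 4}{2} = \frac{-15 + 4}{2} = \frac{1}{2} \left(-11\right) = - \frac{11}{2} \approx -5.5$)
$E = 2$ ($E = - 2 \left(3 - 4\right) = \left(-2\right) \left(-1\right) = 2$)
$-38 + E W{\left(-2 \right)} \left(m + L\right) = -38 + 2 \left(- 2 \left(- \frac{11}{2} - 1\right)\right) = -38 + 2 \left(\left(-2\right) \left(- \frac{13}{2}\right)\right) = -38 + 2 \cdot 13 = -38 + 26 = -12$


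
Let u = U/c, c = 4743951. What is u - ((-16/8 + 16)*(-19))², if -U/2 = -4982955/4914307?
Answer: -549850338523961194/7771077202319 ≈ -70756.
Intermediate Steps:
U = 9965910/4914307 (U = -(-9965910)/4914307 = -2*(-4982955/4914307) = 9965910/4914307 ≈ 2.0279)
u = 3321970/7771077202319 (u = (9965910/4914307)/4743951 = (9965910/4914307)*(1/4743951) = 3321970/7771077202319 ≈ 4.2748e-7)
u - ((-16/8 + 16)*(-19))² = 3321970/7771077202319 - ((-16/8 + 16)*(-19))² = 3321970/7771077202319 - ((-16*⅛ + 16)*(-19))² = 3321970/7771077202319 - ((-2 + 16)*(-19))² = 3321970/7771077202319 - (14*(-19))² = 3321970/7771077202319 - 1*(-266)² = 3321970/7771077202319 - 1*70756 = 3321970/7771077202319 - 70756 = -549850338523961194/7771077202319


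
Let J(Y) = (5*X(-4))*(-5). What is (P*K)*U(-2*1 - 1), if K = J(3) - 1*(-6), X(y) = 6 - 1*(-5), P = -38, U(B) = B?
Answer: -30666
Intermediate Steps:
X(y) = 11 (X(y) = 6 + 5 = 11)
J(Y) = -275 (J(Y) = (5*11)*(-5) = 55*(-5) = -275)
K = -269 (K = -275 - 1*(-6) = -275 + 6 = -269)
(P*K)*U(-2*1 - 1) = (-38*(-269))*(-2*1 - 1) = 10222*(-2 - 1) = 10222*(-3) = -30666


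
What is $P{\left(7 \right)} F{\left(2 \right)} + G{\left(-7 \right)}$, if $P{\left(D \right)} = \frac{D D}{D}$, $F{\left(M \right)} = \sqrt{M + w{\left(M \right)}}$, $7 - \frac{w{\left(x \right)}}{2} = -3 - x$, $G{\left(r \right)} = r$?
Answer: $-7 + 7 \sqrt{26} \approx 28.693$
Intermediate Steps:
$w{\left(x \right)} = 20 + 2 x$ ($w{\left(x \right)} = 14 - 2 \left(-3 - x\right) = 14 + \left(6 + 2 x\right) = 20 + 2 x$)
$F{\left(M \right)} = \sqrt{20 + 3 M}$ ($F{\left(M \right)} = \sqrt{M + \left(20 + 2 M\right)} = \sqrt{20 + 3 M}$)
$P{\left(D \right)} = D$ ($P{\left(D \right)} = \frac{D^{2}}{D} = D$)
$P{\left(7 \right)} F{\left(2 \right)} + G{\left(-7 \right)} = 7 \sqrt{20 + 3 \cdot 2} - 7 = 7 \sqrt{20 + 6} - 7 = 7 \sqrt{26} - 7 = -7 + 7 \sqrt{26}$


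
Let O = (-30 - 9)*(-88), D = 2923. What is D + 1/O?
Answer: 10031737/3432 ≈ 2923.0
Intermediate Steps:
O = 3432 (O = -39*(-88) = 3432)
D + 1/O = 2923 + 1/3432 = 10031737/3432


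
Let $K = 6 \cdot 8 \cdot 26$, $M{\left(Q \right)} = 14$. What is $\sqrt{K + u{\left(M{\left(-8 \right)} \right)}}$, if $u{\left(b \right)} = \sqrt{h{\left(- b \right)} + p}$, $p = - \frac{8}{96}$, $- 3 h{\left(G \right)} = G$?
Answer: $\frac{\sqrt{44928 + 6 \sqrt{165}}}{6} \approx 35.357$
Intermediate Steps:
$h{\left(G \right)} = - \frac{G}{3}$
$p = - \frac{1}{12}$ ($p = \left(-8\right) \frac{1}{96} = - \frac{1}{12} \approx -0.083333$)
$u{\left(b \right)} = \sqrt{- \frac{1}{12} + \frac{b}{3}}$ ($u{\left(b \right)} = \sqrt{- \frac{\left(-1\right) b}{3} - \frac{1}{12}} = \sqrt{\frac{b}{3} - \frac{1}{12}} = \sqrt{- \frac{1}{12} + \frac{b}{3}}$)
$K = 1248$ ($K = 48 \cdot 26 = 1248$)
$\sqrt{K + u{\left(M{\left(-8 \right)} \right)}} = \sqrt{1248 + \frac{\sqrt{-3 + 12 \cdot 14}}{6}} = \sqrt{1248 + \frac{\sqrt{-3 + 168}}{6}} = \sqrt{1248 + \frac{\sqrt{165}}{6}}$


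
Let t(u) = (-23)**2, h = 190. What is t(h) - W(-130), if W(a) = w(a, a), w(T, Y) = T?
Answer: 659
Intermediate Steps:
W(a) = a
t(u) = 529
t(h) - W(-130) = 529 - 1*(-130) = 529 + 130 = 659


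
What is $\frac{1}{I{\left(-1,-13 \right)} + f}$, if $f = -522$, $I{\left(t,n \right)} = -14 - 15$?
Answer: $- \frac{1}{551} \approx -0.0018149$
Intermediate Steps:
$I{\left(t,n \right)} = -29$ ($I{\left(t,n \right)} = -14 - 15 = -29$)
$\frac{1}{I{\left(-1,-13 \right)} + f} = \frac{1}{-29 - 522} = \frac{1}{-551} = - \frac{1}{551}$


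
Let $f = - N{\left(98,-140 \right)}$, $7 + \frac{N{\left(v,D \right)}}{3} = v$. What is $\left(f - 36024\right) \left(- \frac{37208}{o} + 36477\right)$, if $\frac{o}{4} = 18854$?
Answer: $- \frac{12481232624316}{9427} \approx -1.324 \cdot 10^{9}$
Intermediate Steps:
$o = 75416$ ($o = 4 \cdot 18854 = 75416$)
$N{\left(v,D \right)} = -21 + 3 v$
$f = -273$ ($f = - (-21 + 3 \cdot 98) = - (-21 + 294) = \left(-1\right) 273 = -273$)
$\left(f - 36024\right) \left(- \frac{37208}{o} + 36477\right) = \left(-273 - 36024\right) \left(- \frac{37208}{75416} + 36477\right) = - 36297 \left(\left(-37208\right) \frac{1}{75416} + 36477\right) = - 36297 \left(- \frac{4651}{9427} + 36477\right) = \left(-36297\right) \frac{343864028}{9427} = - \frac{12481232624316}{9427}$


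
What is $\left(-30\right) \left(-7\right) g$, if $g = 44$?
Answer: $9240$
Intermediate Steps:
$\left(-30\right) \left(-7\right) g = \left(-30\right) \left(-7\right) 44 = 210 \cdot 44 = 9240$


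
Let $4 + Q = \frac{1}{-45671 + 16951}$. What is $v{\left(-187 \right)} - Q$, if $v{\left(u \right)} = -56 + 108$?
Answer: $\frac{1608321}{28720} \approx 56.0$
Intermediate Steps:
$v{\left(u \right)} = 52$
$Q = - \frac{114881}{28720}$ ($Q = -4 + \frac{1}{-45671 + 16951} = -4 + \frac{1}{-28720} = -4 - \frac{1}{28720} = - \frac{114881}{28720} \approx -4.0$)
$v{\left(-187 \right)} - Q = 52 - - \frac{114881}{28720} = 52 + \frac{114881}{28720} = \frac{1608321}{28720}$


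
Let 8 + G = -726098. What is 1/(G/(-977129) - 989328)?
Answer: -977129/966700353206 ≈ -1.0108e-6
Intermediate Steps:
G = -726106 (G = -8 - 726098 = -726106)
1/(G/(-977129) - 989328) = 1/(-726106/(-977129) - 989328) = 1/(-726106*(-1/977129) - 989328) = 1/(726106/977129 - 989328) = 1/(-966700353206/977129) = -977129/966700353206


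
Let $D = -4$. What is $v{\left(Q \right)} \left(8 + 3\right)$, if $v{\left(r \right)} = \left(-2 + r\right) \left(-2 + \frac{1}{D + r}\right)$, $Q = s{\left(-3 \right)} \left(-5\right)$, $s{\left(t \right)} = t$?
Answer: $-273$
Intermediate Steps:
$Q = 15$ ($Q = \left(-3\right) \left(-5\right) = 15$)
$v{\left(r \right)} = \left(-2 + r\right) \left(-2 + \frac{1}{-4 + r}\right)$
$v{\left(Q \right)} \left(8 + 3\right) = \frac{-18 - 2 \cdot 15^{2} + 13 \cdot 15}{-4 + 15} \left(8 + 3\right) = \frac{-18 - 450 + 195}{11} \cdot 11 = \frac{1}{11} \left(-273\right) 11 = \left(- \frac{273}{11}\right) 11 = -273$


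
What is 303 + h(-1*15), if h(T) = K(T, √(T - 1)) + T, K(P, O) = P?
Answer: 273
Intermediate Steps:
h(T) = 2*T (h(T) = T + T = 2*T)
303 + h(-1*15) = 303 + 2*(-1*15) = 303 + 2*(-15) = 303 - 30 = 273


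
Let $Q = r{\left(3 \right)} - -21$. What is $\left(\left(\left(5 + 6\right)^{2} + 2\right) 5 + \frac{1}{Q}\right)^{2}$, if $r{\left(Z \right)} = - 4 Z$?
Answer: $\frac{30647296}{81} \approx 3.7836 \cdot 10^{5}$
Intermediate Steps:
$Q = 9$ ($Q = \left(-4\right) 3 - -21 = -12 + 21 = 9$)
$\left(\left(\left(5 + 6\right)^{2} + 2\right) 5 + \frac{1}{Q}\right)^{2} = \left(\left(\left(5 + 6\right)^{2} + 2\right) 5 + \frac{1}{9}\right)^{2} = \left(\left(11^{2} + 2\right) 5 + \frac{1}{9}\right)^{2} = \left(\left(121 + 2\right) 5 + \frac{1}{9}\right)^{2} = \left(123 \cdot 5 + \frac{1}{9}\right)^{2} = \left(615 + \frac{1}{9}\right)^{2} = \left(\frac{5536}{9}\right)^{2} = \frac{30647296}{81}$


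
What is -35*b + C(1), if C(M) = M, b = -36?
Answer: 1261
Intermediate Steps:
-35*b + C(1) = -35*(-36) + 1 = 1260 + 1 = 1261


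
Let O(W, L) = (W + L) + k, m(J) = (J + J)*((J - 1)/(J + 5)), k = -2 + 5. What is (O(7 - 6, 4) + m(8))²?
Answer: 46656/169 ≈ 276.07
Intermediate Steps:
k = 3
m(J) = 2*J*(-1 + J)/(5 + J) (m(J) = (2*J)*((-1 + J)/(5 + J)) = 2*J*(-1 + J)/(5 + J))
O(W, L) = 3 + L + W (O(W, L) = (W + L) + 3 = (L + W) + 3 = 3 + L + W)
(O(7 - 6, 4) + m(8))² = ((3 + 4 + (7 - 6)) + 2*8*(-1 + 8)/(5 + 8))² = ((3 + 4 + 1) + 2*8*7/13)² = (8 + 2*8*(1/13)*7)² = (8 + 112/13)² = (216/13)² = 46656/169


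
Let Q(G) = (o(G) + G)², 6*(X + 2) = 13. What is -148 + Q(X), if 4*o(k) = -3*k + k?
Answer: -21311/144 ≈ -147.99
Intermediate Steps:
o(k) = -k/2 (o(k) = (-3*k + k)/4 = (-2*k)/4 = -k/2)
X = ⅙ (X = -2 + (⅙)*13 = -2 + 13/6 = ⅙ ≈ 0.16667)
Q(G) = G²/4 (Q(G) = (-G/2 + G)² = (G/2)² = G²/4)
-148 + Q(X) = -148 + (⅙)²/4 = -148 + (¼)*(1/36) = -148 + 1/144 = -21311/144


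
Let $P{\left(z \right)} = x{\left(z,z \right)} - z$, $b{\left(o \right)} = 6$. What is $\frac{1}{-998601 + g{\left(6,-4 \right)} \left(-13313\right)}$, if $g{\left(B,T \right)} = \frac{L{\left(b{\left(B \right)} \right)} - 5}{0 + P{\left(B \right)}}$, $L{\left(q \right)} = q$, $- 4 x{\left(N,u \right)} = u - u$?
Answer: $- \frac{6}{5978293} \approx -1.0036 \cdot 10^{-6}$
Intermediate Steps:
$x{\left(N,u \right)} = 0$ ($x{\left(N,u \right)} = - \frac{u - u}{4} = \left(- \frac{1}{4}\right) 0 = 0$)
$P{\left(z \right)} = - z$ ($P{\left(z \right)} = 0 - z = - z$)
$g{\left(B,T \right)} = - \frac{1}{B}$ ($g{\left(B,T \right)} = \frac{6 - 5}{0 - B} = 1 \frac{1}{\left(-1\right) B} = 1 \left(- \frac{1}{B}\right) = - \frac{1}{B}$)
$\frac{1}{-998601 + g{\left(6,-4 \right)} \left(-13313\right)} = \frac{1}{-998601 + - \frac{1}{6} \left(-13313\right)} = \frac{1}{-998601 + \left(-1\right) \frac{1}{6} \left(-13313\right)} = \frac{1}{-998601 - - \frac{13313}{6}} = \frac{1}{-998601 + \frac{13313}{6}} = \frac{1}{- \frac{5978293}{6}} = - \frac{6}{5978293}$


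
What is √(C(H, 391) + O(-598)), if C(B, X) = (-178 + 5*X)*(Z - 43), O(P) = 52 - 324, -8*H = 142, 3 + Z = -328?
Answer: I*√664870 ≈ 815.4*I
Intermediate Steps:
Z = -331 (Z = -3 - 328 = -331)
H = -71/4 (H = -⅛*142 = -71/4 ≈ -17.750)
O(P) = -272
C(B, X) = 66572 - 1870*X (C(B, X) = (-178 + 5*X)*(-331 - 43) = (-178 + 5*X)*(-374) = 66572 - 1870*X)
√(C(H, 391) + O(-598)) = √((66572 - 1870*391) - 272) = √((66572 - 731170) - 272) = √(-664598 - 272) = √(-664870) = I*√664870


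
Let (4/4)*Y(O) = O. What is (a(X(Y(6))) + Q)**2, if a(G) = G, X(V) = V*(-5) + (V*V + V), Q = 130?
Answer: 20164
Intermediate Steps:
Y(O) = O
X(V) = V**2 - 4*V (X(V) = -5*V + (V**2 + V) = -5*V + (V + V**2) = V**2 - 4*V)
(a(X(Y(6))) + Q)**2 = (6*(-4 + 6) + 130)**2 = (6*2 + 130)**2 = (12 + 130)**2 = 142**2 = 20164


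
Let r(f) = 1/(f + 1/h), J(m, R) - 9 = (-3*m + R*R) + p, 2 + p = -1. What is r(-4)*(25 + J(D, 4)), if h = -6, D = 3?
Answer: -228/25 ≈ -9.1200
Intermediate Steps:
p = -3 (p = -2 - 1 = -3)
J(m, R) = 6 + R**2 - 3*m (J(m, R) = 9 + ((-3*m + R*R) - 3) = 9 + ((-3*m + R**2) - 3) = 9 + ((R**2 - 3*m) - 3) = 9 + (-3 + R**2 - 3*m) = 6 + R**2 - 3*m)
r(f) = 1/(-1/6 + f) (r(f) = 1/(f + 1/(-6)) = 1/(f + 1*(-1/6)) = 1/(f - 1/6) = 1/(-1/6 + f))
r(-4)*(25 + J(D, 4)) = (6/(-1 + 6*(-4)))*(25 + (6 + 4**2 - 3*3)) = (6/(-1 - 24))*(25 + (6 + 16 - 9)) = (6/(-25))*(25 + 13) = (6*(-1/25))*38 = -6/25*38 = -228/25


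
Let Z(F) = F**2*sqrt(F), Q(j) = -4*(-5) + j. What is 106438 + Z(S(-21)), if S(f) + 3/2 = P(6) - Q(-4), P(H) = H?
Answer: 106438 + 529*I*sqrt(46)/8 ≈ 1.0644e+5 + 448.48*I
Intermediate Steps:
Q(j) = 20 + j
S(f) = -23/2 (S(f) = -3/2 + (6 - (20 - 4)) = -3/2 + (6 - 1*16) = -3/2 + (6 - 16) = -3/2 - 10 = -23/2)
Z(F) = F**(5/2)
106438 + Z(S(-21)) = 106438 + (-23/2)**(5/2) = 106438 + 529*I*sqrt(46)/8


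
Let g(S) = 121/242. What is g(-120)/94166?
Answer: 1/188332 ≈ 5.3098e-6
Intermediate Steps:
g(S) = ½ (g(S) = 121*(1/242) = ½)
g(-120)/94166 = (½)/94166 = (½)*(1/94166) = 1/188332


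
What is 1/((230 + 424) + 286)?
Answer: 1/940 ≈ 0.0010638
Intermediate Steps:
1/((230 + 424) + 286) = 1/(654 + 286) = 1/940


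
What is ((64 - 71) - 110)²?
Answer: 13689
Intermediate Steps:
((64 - 71) - 110)² = (-7 - 110)² = (-117)² = 13689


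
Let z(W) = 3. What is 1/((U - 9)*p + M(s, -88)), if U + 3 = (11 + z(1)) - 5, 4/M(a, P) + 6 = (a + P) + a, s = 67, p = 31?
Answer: -10/929 ≈ -0.010764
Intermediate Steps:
M(a, P) = 4/(-6 + P + 2*a) (M(a, P) = 4/(-6 + ((a + P) + a)) = 4/(-6 + ((P + a) + a)) = 4/(-6 + (P + 2*a)) = 4/(-6 + P + 2*a))
U = 6 (U = -3 + ((11 + 3) - 5) = -3 + (14 - 5) = -3 + 9 = 6)
1/((U - 9)*p + M(s, -88)) = 1/((6 - 9)*31 + 4/(-6 - 88 + 2*67)) = 1/(-3*31 + 4/(-6 - 88 + 134)) = 1/(-93 + 4/40) = 1/(-93 + 4*(1/40)) = 1/(-93 + 1/10) = 1/(-929/10) = -10/929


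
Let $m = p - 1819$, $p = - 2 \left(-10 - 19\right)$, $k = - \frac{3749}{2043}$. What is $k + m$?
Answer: $- \frac{3601472}{2043} \approx -1762.8$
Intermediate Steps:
$k = - \frac{3749}{2043}$ ($k = \left(-3749\right) \frac{1}{2043} = - \frac{3749}{2043} \approx -1.835$)
$p = 58$ ($p = \left(-2\right) \left(-29\right) = 58$)
$m = -1761$ ($m = 58 - 1819 = -1761$)
$k + m = - \frac{3749}{2043} - 1761 = - \frac{3601472}{2043}$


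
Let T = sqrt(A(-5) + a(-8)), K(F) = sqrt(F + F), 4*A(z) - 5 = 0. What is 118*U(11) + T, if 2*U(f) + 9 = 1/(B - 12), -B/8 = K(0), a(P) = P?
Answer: -6431/12 + 3*I*sqrt(3)/2 ≈ -535.92 + 2.5981*I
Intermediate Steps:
A(z) = 5/4 (A(z) = 5/4 + (1/4)*0 = 5/4 + 0 = 5/4)
K(F) = sqrt(2)*sqrt(F) (K(F) = sqrt(2*F) = sqrt(2)*sqrt(F))
B = 0 (B = -8*sqrt(2)*sqrt(0) = -8*sqrt(2)*0 = -8*0 = 0)
T = 3*I*sqrt(3)/2 (T = sqrt(5/4 - 8) = sqrt(-27/4) = 3*I*sqrt(3)/2 ≈ 2.5981*I)
U(f) = -109/24 (U(f) = -9/2 + 1/(2*(0 - 12)) = -9/2 + (1/2)/(-12) = -9/2 + (1/2)*(-1/12) = -9/2 - 1/24 = -109/24)
118*U(11) + T = 118*(-109/24) + 3*I*sqrt(3)/2 = -6431/12 + 3*I*sqrt(3)/2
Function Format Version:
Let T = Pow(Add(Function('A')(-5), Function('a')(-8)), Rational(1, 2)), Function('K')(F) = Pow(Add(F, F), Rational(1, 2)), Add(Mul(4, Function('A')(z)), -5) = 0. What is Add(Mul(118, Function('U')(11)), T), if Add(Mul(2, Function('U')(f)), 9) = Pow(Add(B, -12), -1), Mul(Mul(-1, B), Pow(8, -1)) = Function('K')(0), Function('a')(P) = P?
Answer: Add(Rational(-6431, 12), Mul(Rational(3, 2), I, Pow(3, Rational(1, 2)))) ≈ Add(-535.92, Mul(2.5981, I))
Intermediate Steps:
Function('A')(z) = Rational(5, 4) (Function('A')(z) = Add(Rational(5, 4), Mul(Rational(1, 4), 0)) = Add(Rational(5, 4), 0) = Rational(5, 4))
Function('K')(F) = Mul(Pow(2, Rational(1, 2)), Pow(F, Rational(1, 2))) (Function('K')(F) = Pow(Mul(2, F), Rational(1, 2)) = Mul(Pow(2, Rational(1, 2)), Pow(F, Rational(1, 2))))
B = 0 (B = Mul(-8, Mul(Pow(2, Rational(1, 2)), Pow(0, Rational(1, 2)))) = Mul(-8, Mul(Pow(2, Rational(1, 2)), 0)) = Mul(-8, 0) = 0)
T = Mul(Rational(3, 2), I, Pow(3, Rational(1, 2))) (T = Pow(Add(Rational(5, 4), -8), Rational(1, 2)) = Pow(Rational(-27, 4), Rational(1, 2)) = Mul(Rational(3, 2), I, Pow(3, Rational(1, 2))) ≈ Mul(2.5981, I))
Function('U')(f) = Rational(-109, 24) (Function('U')(f) = Add(Rational(-9, 2), Mul(Rational(1, 2), Pow(Add(0, -12), -1))) = Add(Rational(-9, 2), Mul(Rational(1, 2), Pow(-12, -1))) = Add(Rational(-9, 2), Mul(Rational(1, 2), Rational(-1, 12))) = Add(Rational(-9, 2), Rational(-1, 24)) = Rational(-109, 24))
Add(Mul(118, Function('U')(11)), T) = Add(Mul(118, Rational(-109, 24)), Mul(Rational(3, 2), I, Pow(3, Rational(1, 2)))) = Add(Rational(-6431, 12), Mul(Rational(3, 2), I, Pow(3, Rational(1, 2))))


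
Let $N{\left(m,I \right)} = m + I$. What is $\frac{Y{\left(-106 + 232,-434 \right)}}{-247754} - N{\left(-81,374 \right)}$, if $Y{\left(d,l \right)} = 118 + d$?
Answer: $- \frac{36296083}{123877} \approx -293.0$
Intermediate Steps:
$N{\left(m,I \right)} = I + m$
$\frac{Y{\left(-106 + 232,-434 \right)}}{-247754} - N{\left(-81,374 \right)} = \frac{118 + \left(-106 + 232\right)}{-247754} - \left(374 - 81\right) = \left(118 + 126\right) \left(- \frac{1}{247754}\right) - 293 = 244 \left(- \frac{1}{247754}\right) - 293 = - \frac{122}{123877} - 293 = - \frac{36296083}{123877}$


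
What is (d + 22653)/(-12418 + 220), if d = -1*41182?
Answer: 18529/12198 ≈ 1.5190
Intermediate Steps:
d = -41182
(d + 22653)/(-12418 + 220) = (-41182 + 22653)/(-12418 + 220) = -18529/(-12198) = -18529*(-1/12198) = 18529/12198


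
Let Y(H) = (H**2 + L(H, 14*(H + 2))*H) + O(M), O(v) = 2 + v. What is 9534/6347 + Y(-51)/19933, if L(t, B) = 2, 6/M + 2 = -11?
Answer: 2676857815/1644691763 ≈ 1.6276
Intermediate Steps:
M = -6/13 (M = 6/(-2 - 11) = 6/(-13) = 6*(-1/13) = -6/13 ≈ -0.46154)
Y(H) = 20/13 + H**2 + 2*H (Y(H) = (H**2 + 2*H) + (2 - 6/13) = (H**2 + 2*H) + 20/13 = 20/13 + H**2 + 2*H)
9534/6347 + Y(-51)/19933 = 9534/6347 + (20/13 + (-51)**2 + 2*(-51))/19933 = 9534*(1/6347) + (20/13 + 2601 - 102)*(1/19933) = 9534/6347 + (32507/13)*(1/19933) = 9534/6347 + 32507/259129 = 2676857815/1644691763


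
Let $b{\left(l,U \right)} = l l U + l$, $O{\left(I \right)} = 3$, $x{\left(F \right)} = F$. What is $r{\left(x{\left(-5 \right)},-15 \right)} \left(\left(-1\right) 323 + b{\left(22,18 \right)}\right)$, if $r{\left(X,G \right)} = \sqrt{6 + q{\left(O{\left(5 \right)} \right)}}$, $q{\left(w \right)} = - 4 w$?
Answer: $8411 i \sqrt{6} \approx 20603.0 i$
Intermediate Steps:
$b{\left(l,U \right)} = l + U l^{2}$ ($b{\left(l,U \right)} = l^{2} U + l = U l^{2} + l = l + U l^{2}$)
$r{\left(X,G \right)} = i \sqrt{6}$ ($r{\left(X,G \right)} = \sqrt{6 - 12} = \sqrt{-6} = i \sqrt{6}$)
$r{\left(x{\left(-5 \right)},-15 \right)} \left(\left(-1\right) 323 + b{\left(22,18 \right)}\right) = i \sqrt{6} \left(\left(-1\right) 323 + 22 \left(1 + 18 \cdot 22\right)\right) = i \sqrt{6} \left(-323 + 22 \left(1 + 396\right)\right) = i \sqrt{6} \left(-323 + 22 \cdot 397\right) = i \sqrt{6} \left(-323 + 8734\right) = i \sqrt{6} \cdot 8411 = 8411 i \sqrt{6}$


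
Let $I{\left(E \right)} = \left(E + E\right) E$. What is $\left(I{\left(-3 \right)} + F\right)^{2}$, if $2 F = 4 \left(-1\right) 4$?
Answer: $100$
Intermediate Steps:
$F = -8$ ($F = \frac{4 \left(-1\right) 4}{2} = \frac{\left(-4\right) 4}{2} = \frac{1}{2} \left(-16\right) = -8$)
$I{\left(E \right)} = 2 E^{2}$ ($I{\left(E \right)} = 2 E E = 2 E^{2}$)
$\left(I{\left(-3 \right)} + F\right)^{2} = \left(2 \left(-3\right)^{2} - 8\right)^{2} = \left(2 \cdot 9 - 8\right)^{2} = \left(18 - 8\right)^{2} = 10^{2} = 100$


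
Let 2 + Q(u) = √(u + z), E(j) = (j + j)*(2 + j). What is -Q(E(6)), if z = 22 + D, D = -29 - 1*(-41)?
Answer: 2 - √130 ≈ -9.4017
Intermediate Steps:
E(j) = 2*j*(2 + j) (E(j) = (2*j)*(2 + j) = 2*j*(2 + j))
D = 12 (D = -29 + 41 = 12)
z = 34 (z = 22 + 12 = 34)
Q(u) = -2 + √(34 + u) (Q(u) = -2 + √(u + 34) = -2 + √(34 + u))
-Q(E(6)) = -(-2 + √(34 + 2*6*(2 + 6))) = -(-2 + √(34 + 2*6*8)) = -(-2 + √(34 + 96)) = -(-2 + √130) = 2 - √130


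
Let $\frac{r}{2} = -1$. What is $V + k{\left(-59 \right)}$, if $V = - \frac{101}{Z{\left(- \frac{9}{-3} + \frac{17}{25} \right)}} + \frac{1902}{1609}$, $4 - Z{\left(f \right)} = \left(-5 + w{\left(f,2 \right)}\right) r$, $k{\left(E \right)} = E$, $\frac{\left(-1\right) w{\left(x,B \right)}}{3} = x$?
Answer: $- \frac{61243633}{1129518} \approx -54.221$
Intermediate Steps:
$r = -2$ ($r = 2 \left(-1\right) = -2$)
$w{\left(x,B \right)} = - 3 x$
$Z{\left(f \right)} = -6 - 6 f$ ($Z{\left(f \right)} = 4 - \left(-5 - 3 f\right) \left(-2\right) = 4 - \left(10 + 6 f\right) = -6 - 6 f$)
$V = \frac{5397929}{1129518}$ ($V = - \frac{101}{-6 - 6 \left(- \frac{9}{-3} + \frac{17}{25}\right)} + \frac{1902}{1609} = - \frac{101}{-6 - 6 \left(\left(-9\right) \left(- \frac{1}{3}\right) + 17 \cdot \frac{1}{25}\right)} + 1902 \cdot \frac{1}{1609} = - \frac{101}{-6 - 6 \left(3 + \frac{17}{25}\right)} + \frac{1902}{1609} = - \frac{101}{-6 - \frac{552}{25}} + \frac{1902}{1609} = - \frac{101}{- \frac{702}{25}} + \frac{1902}{1609} = \left(-101\right) \left(- \frac{25}{702}\right) + \frac{1902}{1609} = \frac{2525}{702} + \frac{1902}{1609} = \frac{5397929}{1129518} \approx 4.779$)
$V + k{\left(-59 \right)} = \frac{5397929}{1129518} - 59 = - \frac{61243633}{1129518}$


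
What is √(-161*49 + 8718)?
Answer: √829 ≈ 28.792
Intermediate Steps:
√(-161*49 + 8718) = √(-7889 + 8718) = √829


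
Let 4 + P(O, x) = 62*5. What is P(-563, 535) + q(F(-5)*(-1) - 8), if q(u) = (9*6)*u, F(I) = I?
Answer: 144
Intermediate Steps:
P(O, x) = 306 (P(O, x) = -4 + 62*5 = -4 + 310 = 306)
q(u) = 54*u
P(-563, 535) + q(F(-5)*(-1) - 8) = 306 + 54*(-5*(-1) - 8) = 306 + 54*(5 - 8) = 306 + 54*(-3) = 306 - 162 = 144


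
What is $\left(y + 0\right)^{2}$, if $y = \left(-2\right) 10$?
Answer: $400$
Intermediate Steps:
$y = -20$
$\left(y + 0\right)^{2} = \left(-20 + 0\right)^{2} = \left(-20\right)^{2} = 400$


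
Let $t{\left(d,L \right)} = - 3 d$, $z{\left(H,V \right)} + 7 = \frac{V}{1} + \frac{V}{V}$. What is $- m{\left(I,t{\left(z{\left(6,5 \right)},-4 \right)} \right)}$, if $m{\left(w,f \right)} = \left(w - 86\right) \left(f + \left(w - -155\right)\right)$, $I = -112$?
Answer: $9108$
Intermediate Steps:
$z{\left(H,V \right)} = -6 + V$ ($z{\left(H,V \right)} = -7 + \left(\frac{V}{1} + \frac{V}{V}\right) = -7 + \left(V 1 + 1\right) = -7 + \left(V + 1\right) = -7 + \left(1 + V\right) = -6 + V$)
$m{\left(w,f \right)} = \left(-86 + w\right) \left(155 + f + w\right)$ ($m{\left(w,f \right)} = \left(-86 + w\right) \left(f + \left(w + 155\right)\right) = \left(-86 + w\right) \left(f + \left(155 + w\right)\right) = \left(-86 + w\right) \left(155 + f + w\right)$)
$- m{\left(I,t{\left(z{\left(6,5 \right)},-4 \right)} \right)} = - (-13330 + \left(-112\right)^{2} - 86 \left(- 3 \left(-6 + 5\right)\right) + 69 \left(-112\right) + - 3 \left(-6 + 5\right) \left(-112\right)) = - (-13330 + 12544 - 86 \left(\left(-3\right) \left(-1\right)\right) - 7728 + \left(-3\right) \left(-1\right) \left(-112\right)) = - (-13330 + 12544 - 258 - 7728 + 3 \left(-112\right)) = - (-13330 + 12544 - 258 - 7728 - 336) = \left(-1\right) \left(-9108\right) = 9108$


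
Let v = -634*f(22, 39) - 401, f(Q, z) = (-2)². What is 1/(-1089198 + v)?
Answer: -1/1092135 ≈ -9.1564e-7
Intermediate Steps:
f(Q, z) = 4
v = -2937 (v = -634*4 - 401 = -2536 - 401 = -2937)
1/(-1089198 + v) = 1/(-1089198 - 2937) = 1/(-1092135) = -1/1092135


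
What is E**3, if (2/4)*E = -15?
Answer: -27000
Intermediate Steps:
E = -30 (E = 2*(-15) = -30)
E**3 = (-30)**3 = -27000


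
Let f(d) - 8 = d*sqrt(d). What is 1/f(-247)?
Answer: 8/15069287 + 247*I*sqrt(247)/15069287 ≈ 5.3088e-7 + 0.0002576*I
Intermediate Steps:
f(d) = 8 + d**(3/2) (f(d) = 8 + d*sqrt(d) = 8 + d**(3/2))
1/f(-247) = 1/(8 + (-247)**(3/2)) = 1/(8 - 247*I*sqrt(247))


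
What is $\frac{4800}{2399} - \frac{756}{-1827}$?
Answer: $\frac{167988}{69571} \approx 2.4146$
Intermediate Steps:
$\frac{4800}{2399} - \frac{756}{-1827} = 4800 \cdot \frac{1}{2399} - - \frac{12}{29} = \frac{4800}{2399} + \frac{12}{29} = \frac{167988}{69571}$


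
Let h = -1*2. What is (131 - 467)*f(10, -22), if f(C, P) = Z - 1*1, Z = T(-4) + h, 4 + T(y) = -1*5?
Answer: 4032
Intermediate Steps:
h = -2
T(y) = -9 (T(y) = -4 - 1*5 = -4 - 5 = -9)
Z = -11 (Z = -9 - 2 = -11)
f(C, P) = -12 (f(C, P) = -11 - 1*1 = -11 - 1 = -12)
(131 - 467)*f(10, -22) = (131 - 467)*(-12) = -336*(-12) = 4032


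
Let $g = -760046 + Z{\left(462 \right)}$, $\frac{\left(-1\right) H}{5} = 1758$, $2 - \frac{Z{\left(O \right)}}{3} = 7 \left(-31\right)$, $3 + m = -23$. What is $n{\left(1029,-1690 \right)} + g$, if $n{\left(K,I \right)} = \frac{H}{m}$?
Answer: $- \frac{9867662}{13} \approx -7.5905 \cdot 10^{5}$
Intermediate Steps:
$m = -26$ ($m = -3 - 23 = -26$)
$Z{\left(O \right)} = 657$ ($Z{\left(O \right)} = 6 - 3 \cdot 7 \left(-31\right) = 6 - -651 = 6 + 651 = 657$)
$H = -8790$ ($H = \left(-5\right) 1758 = -8790$)
$n{\left(K,I \right)} = \frac{4395}{13}$ ($n{\left(K,I \right)} = - \frac{8790}{-26} = \left(-8790\right) \left(- \frac{1}{26}\right) = \frac{4395}{13}$)
$g = -759389$ ($g = -760046 + 657 = -759389$)
$n{\left(1029,-1690 \right)} + g = \frac{4395}{13} - 759389 = - \frac{9867662}{13}$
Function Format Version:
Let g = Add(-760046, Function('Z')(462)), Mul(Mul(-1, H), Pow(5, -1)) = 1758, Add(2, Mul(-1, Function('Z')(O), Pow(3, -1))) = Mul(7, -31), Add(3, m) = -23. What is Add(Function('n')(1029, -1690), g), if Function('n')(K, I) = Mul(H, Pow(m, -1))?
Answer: Rational(-9867662, 13) ≈ -7.5905e+5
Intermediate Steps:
m = -26 (m = Add(-3, -23) = -26)
Function('Z')(O) = 657 (Function('Z')(O) = Add(6, Mul(-3, Mul(7, -31))) = Add(6, Mul(-3, -217)) = Add(6, 651) = 657)
H = -8790 (H = Mul(-5, 1758) = -8790)
Function('n')(K, I) = Rational(4395, 13) (Function('n')(K, I) = Mul(-8790, Pow(-26, -1)) = Mul(-8790, Rational(-1, 26)) = Rational(4395, 13))
g = -759389 (g = Add(-760046, 657) = -759389)
Add(Function('n')(1029, -1690), g) = Add(Rational(4395, 13), -759389) = Rational(-9867662, 13)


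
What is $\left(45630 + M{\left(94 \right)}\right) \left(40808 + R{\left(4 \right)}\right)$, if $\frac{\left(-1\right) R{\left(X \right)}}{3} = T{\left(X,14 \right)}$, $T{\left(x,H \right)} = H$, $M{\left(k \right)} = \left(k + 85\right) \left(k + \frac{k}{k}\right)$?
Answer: $2553378410$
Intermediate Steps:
$M{\left(k \right)} = \left(1 + k\right) \left(85 + k\right)$ ($M{\left(k \right)} = \left(85 + k\right) \left(k + 1\right) = \left(85 + k\right) \left(1 + k\right) = \left(1 + k\right) \left(85 + k\right)$)
$R{\left(X \right)} = -42$ ($R{\left(X \right)} = \left(-3\right) 14 = -42$)
$\left(45630 + M{\left(94 \right)}\right) \left(40808 + R{\left(4 \right)}\right) = \left(45630 + \left(85 + 94^{2} + 86 \cdot 94\right)\right) \left(40808 - 42\right) = \left(45630 + \left(85 + 8836 + 8084\right)\right) 40766 = \left(45630 + 17005\right) 40766 = 62635 \cdot 40766 = 2553378410$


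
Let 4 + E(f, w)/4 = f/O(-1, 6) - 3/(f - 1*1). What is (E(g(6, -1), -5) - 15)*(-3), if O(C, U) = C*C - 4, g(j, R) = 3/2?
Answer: 171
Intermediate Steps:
g(j, R) = 3/2 (g(j, R) = 3*(½) = 3/2)
O(C, U) = -4 + C² (O(C, U) = C² - 4 = -4 + C²)
E(f, w) = -16 - 12/(-1 + f) - 4*f/3 (E(f, w) = -16 + 4*(f/(-4 + (-1)²) - 3/(f - 1*1)) = -16 + 4*(f/(-4 + 1) - 3/(f - 1)) = -16 + 4*(f/(-3) - 3/(-1 + f)) = -16 + 4*(f*(-⅓) - 3/(-1 + f)) = -16 + 4*(-f/3 - 3/(-1 + f)) = -16 + 4*(-3/(-1 + f) - f/3) = -16 + (-12/(-1 + f) - 4*f/3) = -16 - 12/(-1 + f) - 4*f/3)
(E(g(6, -1), -5) - 15)*(-3) = (4*(3 - (3/2)² - 11*3/2)/(3*(-1 + 3/2)) - 15)*(-3) = (4*(3 - 1*9/4 - 33/2)/(3*(½)) - 15)*(-3) = ((4/3)*2*(3 - 9/4 - 33/2) - 15)*(-3) = ((4/3)*2*(-63/4) - 15)*(-3) = (-42 - 15)*(-3) = -57*(-3) = 171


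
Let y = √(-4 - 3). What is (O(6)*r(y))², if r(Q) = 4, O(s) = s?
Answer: 576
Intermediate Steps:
y = I*√7 (y = √(-7) = I*√7 ≈ 2.6458*I)
(O(6)*r(y))² = (6*4)² = 24² = 576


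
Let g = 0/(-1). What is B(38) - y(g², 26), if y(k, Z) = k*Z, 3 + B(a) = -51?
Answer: -54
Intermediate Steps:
B(a) = -54 (B(a) = -3 - 51 = -54)
g = 0 (g = 0*(-1) = 0)
y(k, Z) = Z*k
B(38) - y(g², 26) = -54 - 26*0² = -54 - 26*0 = -54 - 1*0 = -54 + 0 = -54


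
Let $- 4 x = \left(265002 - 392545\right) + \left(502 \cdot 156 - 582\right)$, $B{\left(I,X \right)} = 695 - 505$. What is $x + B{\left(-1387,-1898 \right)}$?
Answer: $\frac{50573}{4} \approx 12643.0$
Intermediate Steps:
$B{\left(I,X \right)} = 190$
$x = \frac{49813}{4}$ ($x = - \frac{\left(265002 - 392545\right) + \left(502 \cdot 156 - 582\right)}{4} = - \frac{-127543 + \left(78312 - 582\right)}{4} = - \frac{-127543 + 77730}{4} = \left(- \frac{1}{4}\right) \left(-49813\right) = \frac{49813}{4} \approx 12453.0$)
$x + B{\left(-1387,-1898 \right)} = \frac{49813}{4} + 190 = \frac{50573}{4}$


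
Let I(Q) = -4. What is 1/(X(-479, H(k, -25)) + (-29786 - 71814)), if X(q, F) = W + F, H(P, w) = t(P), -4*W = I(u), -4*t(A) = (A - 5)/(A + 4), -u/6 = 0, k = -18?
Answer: -56/5689567 ≈ -9.8426e-6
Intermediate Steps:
u = 0 (u = -6*0 = 0)
t(A) = -(-5 + A)/(4*(4 + A)) (t(A) = -(A - 5)/(4*(A + 4)) = -(-5 + A)/(4*(4 + A)))
W = 1 (W = -¼*(-4) = 1)
H(P, w) = (5 - P)/(4*(4 + P))
X(q, F) = 1 + F
1/(X(-479, H(k, -25)) + (-29786 - 71814)) = 1/((1 + (5 - 1*(-18))/(4*(4 - 18))) + (-29786 - 71814)) = 1/((1 + (¼)*(5 + 18)/(-14)) - 101600) = 1/((1 + (¼)*(-1/14)*23) - 101600) = 1/((1 - 23/56) - 101600) = 1/(33/56 - 101600) = 1/(-5689567/56) = -56/5689567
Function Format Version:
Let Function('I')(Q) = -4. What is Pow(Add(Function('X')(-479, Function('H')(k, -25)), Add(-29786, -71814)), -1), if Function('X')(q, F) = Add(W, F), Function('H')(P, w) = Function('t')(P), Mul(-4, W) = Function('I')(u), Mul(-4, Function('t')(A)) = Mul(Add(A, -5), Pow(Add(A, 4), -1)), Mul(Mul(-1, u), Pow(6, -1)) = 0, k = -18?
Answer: Rational(-56, 5689567) ≈ -9.8426e-6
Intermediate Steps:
u = 0 (u = Mul(-6, 0) = 0)
Function('t')(A) = Mul(Rational(-1, 4), Pow(Add(4, A), -1), Add(-5, A)) (Function('t')(A) = Mul(Rational(-1, 4), Mul(Add(A, -5), Pow(Add(A, 4), -1))) = Mul(Rational(-1, 4), Mul(Add(-5, A), Pow(Add(4, A), -1))) = Mul(Rational(-1, 4), Mul(Pow(Add(4, A), -1), Add(-5, A))) = Mul(Rational(-1, 4), Pow(Add(4, A), -1), Add(-5, A)))
W = 1 (W = Mul(Rational(-1, 4), -4) = 1)
Function('H')(P, w) = Mul(Rational(1, 4), Pow(Add(4, P), -1), Add(5, Mul(-1, P)))
Function('X')(q, F) = Add(1, F)
Pow(Add(Function('X')(-479, Function('H')(k, -25)), Add(-29786, -71814)), -1) = Pow(Add(Add(1, Mul(Rational(1, 4), Pow(Add(4, -18), -1), Add(5, Mul(-1, -18)))), Add(-29786, -71814)), -1) = Pow(Add(Add(1, Mul(Rational(1, 4), Pow(-14, -1), Add(5, 18))), -101600), -1) = Pow(Add(Add(1, Mul(Rational(1, 4), Rational(-1, 14), 23)), -101600), -1) = Pow(Add(Add(1, Rational(-23, 56)), -101600), -1) = Pow(Add(Rational(33, 56), -101600), -1) = Pow(Rational(-5689567, 56), -1) = Rational(-56, 5689567)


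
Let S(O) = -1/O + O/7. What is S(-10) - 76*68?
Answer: -361853/70 ≈ -5169.3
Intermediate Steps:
S(O) = -1/O + O/7 (S(O) = -1/O + O*(⅐) = -1/O + O/7)
S(-10) - 76*68 = (-1/(-10) + (⅐)*(-10)) - 76*68 = (-1*(-⅒) - 10/7) - 5168 = (⅒ - 10/7) - 5168 = -93/70 - 5168 = -361853/70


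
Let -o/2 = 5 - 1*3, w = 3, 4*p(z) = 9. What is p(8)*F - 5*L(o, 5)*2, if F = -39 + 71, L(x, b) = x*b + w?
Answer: 242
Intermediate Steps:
p(z) = 9/4 (p(z) = (¼)*9 = 9/4)
o = -4 (o = -2*(5 - 1*3) = -2*(5 - 3) = -2*2 = -4)
L(x, b) = 3 + b*x (L(x, b) = x*b + 3 = b*x + 3 = 3 + b*x)
F = 32
p(8)*F - 5*L(o, 5)*2 = (9/4)*32 - 5*(3 + 5*(-4))*2 = 72 - 5*(3 - 20)*2 = 72 - 5*(-17)*2 = 72 + 85*2 = 72 + 170 = 242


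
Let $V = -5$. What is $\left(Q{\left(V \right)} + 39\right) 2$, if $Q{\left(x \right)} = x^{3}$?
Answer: $-172$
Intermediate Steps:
$\left(Q{\left(V \right)} + 39\right) 2 = \left(\left(-5\right)^{3} + 39\right) 2 = \left(-125 + 39\right) 2 = \left(-86\right) 2 = -172$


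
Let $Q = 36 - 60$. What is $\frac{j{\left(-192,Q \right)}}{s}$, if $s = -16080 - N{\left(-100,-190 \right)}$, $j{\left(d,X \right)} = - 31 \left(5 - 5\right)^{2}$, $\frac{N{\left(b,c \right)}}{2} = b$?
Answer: $0$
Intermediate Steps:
$Q = -24$
$N{\left(b,c \right)} = 2 b$
$j{\left(d,X \right)} = 0$ ($j{\left(d,X \right)} = - 31 \cdot 0^{2} = \left(-31\right) 0 = 0$)
$s = -15880$ ($s = -16080 - 2 \left(-100\right) = -16080 - -200 = -16080 + 200 = -15880$)
$\frac{j{\left(-192,Q \right)}}{s} = \frac{0}{-15880} = 0 \left(- \frac{1}{15880}\right) = 0$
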